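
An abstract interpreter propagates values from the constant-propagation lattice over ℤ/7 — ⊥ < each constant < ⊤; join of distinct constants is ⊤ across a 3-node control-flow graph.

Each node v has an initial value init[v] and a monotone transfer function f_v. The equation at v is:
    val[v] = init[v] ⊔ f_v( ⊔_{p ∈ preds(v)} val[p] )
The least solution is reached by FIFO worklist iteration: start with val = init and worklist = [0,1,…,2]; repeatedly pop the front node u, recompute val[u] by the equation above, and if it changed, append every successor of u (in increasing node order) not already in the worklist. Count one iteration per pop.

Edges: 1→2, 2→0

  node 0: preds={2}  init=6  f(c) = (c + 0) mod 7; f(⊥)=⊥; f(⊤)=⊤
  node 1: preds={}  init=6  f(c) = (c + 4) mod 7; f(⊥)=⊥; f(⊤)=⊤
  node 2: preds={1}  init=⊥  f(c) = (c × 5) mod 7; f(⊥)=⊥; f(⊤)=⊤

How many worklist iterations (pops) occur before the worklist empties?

4

Worklist (4 pops):
  #1 pop 0: in=⊥ → 6 (no change)
  #2 pop 1: in=⊥ → 6 (no change)
  #3 pop 2: in=6 → 2 (was ⊥); enqueue [0]
  #4 pop 0: in=2 → ⊤ (was 6); enqueue []

Fixpoint:
  val[0] = ⊤
  val[1] = 6
  val[2] = 2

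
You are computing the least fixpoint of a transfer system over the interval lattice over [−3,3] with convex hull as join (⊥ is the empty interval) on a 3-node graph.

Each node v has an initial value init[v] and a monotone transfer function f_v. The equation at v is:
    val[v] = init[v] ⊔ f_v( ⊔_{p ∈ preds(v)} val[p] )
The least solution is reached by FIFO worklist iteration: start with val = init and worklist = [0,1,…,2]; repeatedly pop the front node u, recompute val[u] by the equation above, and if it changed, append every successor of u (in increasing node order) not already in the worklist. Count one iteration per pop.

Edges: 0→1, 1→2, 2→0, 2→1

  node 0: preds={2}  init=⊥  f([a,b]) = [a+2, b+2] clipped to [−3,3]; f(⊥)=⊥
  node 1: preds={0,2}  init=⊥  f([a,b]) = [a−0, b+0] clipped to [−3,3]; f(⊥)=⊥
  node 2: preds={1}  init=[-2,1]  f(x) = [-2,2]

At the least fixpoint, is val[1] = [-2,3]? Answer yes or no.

yes

Trace (5 dequeues):
  [1] u=0 | in [-2,1] | out [0,3] | prev ⊥ | push {}
  [2] u=1 | in [-2,3] | out [-2,3] | prev ⊥ | push {}
  [3] u=2 | in [-2,3] | out [-2,2] | prev [-2,1] | push {0,1}
  [4] u=0 | in [-2,2] | out [0,3] | ==
  [5] u=1 | in [-2,3] | out [-2,3] | ==

Converged values:
  [0] [0,3]
  [1] [-2,3]
  [2] [-2,2]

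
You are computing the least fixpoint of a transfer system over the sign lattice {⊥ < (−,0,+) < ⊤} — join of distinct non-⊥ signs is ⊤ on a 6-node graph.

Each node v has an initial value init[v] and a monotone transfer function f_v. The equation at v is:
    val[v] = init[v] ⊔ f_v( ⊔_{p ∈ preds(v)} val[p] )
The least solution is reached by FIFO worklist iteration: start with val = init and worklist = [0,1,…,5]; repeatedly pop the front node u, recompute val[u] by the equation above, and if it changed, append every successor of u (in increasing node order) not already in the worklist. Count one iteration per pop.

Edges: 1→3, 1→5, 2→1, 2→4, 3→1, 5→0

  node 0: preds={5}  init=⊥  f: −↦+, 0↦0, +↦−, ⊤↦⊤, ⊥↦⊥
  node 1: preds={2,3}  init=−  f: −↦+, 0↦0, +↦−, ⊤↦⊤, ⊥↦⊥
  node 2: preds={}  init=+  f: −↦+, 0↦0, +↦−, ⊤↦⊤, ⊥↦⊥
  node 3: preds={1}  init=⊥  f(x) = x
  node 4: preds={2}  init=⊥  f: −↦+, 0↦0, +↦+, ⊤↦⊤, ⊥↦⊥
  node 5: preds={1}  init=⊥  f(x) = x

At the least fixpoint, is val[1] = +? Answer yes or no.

no

Worklist (12 pops):
  #1 pop 0: in=⊥ → ⊥ (no change)
  #2 pop 1: in=+ → − (no change)
  #3 pop 2: in=⊥ → + (no change)
  #4 pop 3: in=− → − (was ⊥); enqueue [1]
  #5 pop 4: in=+ → + (was ⊥); enqueue []
  #6 pop 5: in=− → − (was ⊥); enqueue [0]
  #7 pop 1: in=⊤ → ⊤ (was −); enqueue [3,5]
  #8 pop 0: in=− → + (was ⊥); enqueue []
  #9 pop 3: in=⊤ → ⊤ (was −); enqueue [1]
  #10 pop 5: in=⊤ → ⊤ (was −); enqueue [0]
  #11 pop 1: in=⊤ → ⊤ (no change)
  #12 pop 0: in=⊤ → ⊤ (was +); enqueue []

Fixpoint:
  val[0] = ⊤
  val[1] = ⊤
  val[2] = +
  val[3] = ⊤
  val[4] = +
  val[5] = ⊤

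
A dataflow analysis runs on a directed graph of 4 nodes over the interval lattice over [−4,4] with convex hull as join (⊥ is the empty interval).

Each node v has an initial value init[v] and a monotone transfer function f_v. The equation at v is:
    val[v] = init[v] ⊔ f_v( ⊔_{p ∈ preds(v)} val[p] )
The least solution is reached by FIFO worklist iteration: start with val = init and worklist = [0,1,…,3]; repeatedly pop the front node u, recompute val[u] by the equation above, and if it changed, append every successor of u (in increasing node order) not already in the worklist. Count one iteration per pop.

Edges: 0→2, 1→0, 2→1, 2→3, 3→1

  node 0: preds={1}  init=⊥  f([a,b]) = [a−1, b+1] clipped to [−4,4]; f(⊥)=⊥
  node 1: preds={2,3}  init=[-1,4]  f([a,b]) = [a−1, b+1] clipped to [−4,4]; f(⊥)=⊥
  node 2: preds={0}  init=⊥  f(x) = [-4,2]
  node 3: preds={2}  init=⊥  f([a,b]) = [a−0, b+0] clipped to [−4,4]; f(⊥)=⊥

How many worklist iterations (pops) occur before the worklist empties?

7

Iteration log — 7 steps:
  step 1. node 0  ⊔preds=[-1,4]  new=[-2,4]  old=⊥  +wl: 
  step 2. node 1  ⊔preds=⊥  new=[-1,4]  stable
  step 3. node 2  ⊔preds=[-2,4]  new=[-4,2]  old=⊥  +wl: 1
  step 4. node 3  ⊔preds=[-4,2]  new=[-4,2]  old=⊥  +wl: 
  step 5. node 1  ⊔preds=[-4,2]  new=[-4,4]  old=[-1,4]  +wl: 0
  step 6. node 0  ⊔preds=[-4,4]  new=[-4,4]  old=[-2,4]  +wl: 2
  step 7. node 2  ⊔preds=[-4,4]  new=[-4,2]  stable

Least fixpoint reached:
  node 0: [-4,4]
  node 1: [-4,4]
  node 2: [-4,2]
  node 3: [-4,2]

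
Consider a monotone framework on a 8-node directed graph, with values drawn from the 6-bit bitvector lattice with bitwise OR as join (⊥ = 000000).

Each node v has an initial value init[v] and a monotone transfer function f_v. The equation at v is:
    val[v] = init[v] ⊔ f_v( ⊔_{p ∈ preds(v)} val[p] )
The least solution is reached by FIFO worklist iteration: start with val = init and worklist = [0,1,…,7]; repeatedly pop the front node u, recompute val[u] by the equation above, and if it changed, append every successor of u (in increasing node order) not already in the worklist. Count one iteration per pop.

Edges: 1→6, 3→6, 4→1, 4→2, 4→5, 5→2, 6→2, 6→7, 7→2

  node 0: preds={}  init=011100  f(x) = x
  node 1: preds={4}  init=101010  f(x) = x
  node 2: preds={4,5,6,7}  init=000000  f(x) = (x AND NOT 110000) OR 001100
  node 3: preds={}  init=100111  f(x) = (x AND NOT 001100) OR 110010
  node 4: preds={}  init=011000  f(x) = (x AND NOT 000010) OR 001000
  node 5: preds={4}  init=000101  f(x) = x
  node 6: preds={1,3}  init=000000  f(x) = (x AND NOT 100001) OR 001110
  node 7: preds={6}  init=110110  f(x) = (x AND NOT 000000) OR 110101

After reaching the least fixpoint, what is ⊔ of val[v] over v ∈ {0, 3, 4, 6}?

Trace (9 dequeues):
  [1] u=0 | in 000000 | out 011100 | ==
  [2] u=1 | in 011000 | out 111010 | prev 101010 | push {}
  [3] u=2 | in 111111 | out 001111 | prev 000000 | push {}
  [4] u=3 | in 000000 | out 110111 | prev 100111 | push {}
  [5] u=4 | in 000000 | out 011000 | ==
  [6] u=5 | in 011000 | out 011101 | prev 000101 | push {2}
  [7] u=6 | in 111111 | out 011110 | prev 000000 | push {}
  [8] u=7 | in 011110 | out 111111 | prev 110110 | push {}
  [9] u=2 | in 111111 | out 001111 | ==

Converged values:
  [0] 011100
  [1] 111010
  [2] 001111
  [3] 110111
  [4] 011000
  [5] 011101
  [6] 011110
  [7] 111111

111111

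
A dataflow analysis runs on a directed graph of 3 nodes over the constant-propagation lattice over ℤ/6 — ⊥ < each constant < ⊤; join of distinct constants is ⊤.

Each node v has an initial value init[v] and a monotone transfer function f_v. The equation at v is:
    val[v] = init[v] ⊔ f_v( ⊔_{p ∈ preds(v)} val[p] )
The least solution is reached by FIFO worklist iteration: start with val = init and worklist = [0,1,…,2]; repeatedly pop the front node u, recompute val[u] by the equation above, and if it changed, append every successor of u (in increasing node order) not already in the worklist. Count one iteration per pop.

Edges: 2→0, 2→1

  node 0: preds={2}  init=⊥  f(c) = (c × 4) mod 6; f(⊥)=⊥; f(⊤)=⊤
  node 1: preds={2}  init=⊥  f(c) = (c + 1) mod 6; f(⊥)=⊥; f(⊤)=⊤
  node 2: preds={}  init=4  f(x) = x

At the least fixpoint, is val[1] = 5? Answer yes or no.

Trace (3 dequeues):
  [1] u=0 | in 4 | out 4 | prev ⊥ | push {}
  [2] u=1 | in 4 | out 5 | prev ⊥ | push {}
  [3] u=2 | in ⊥ | out 4 | ==

Converged values:
  [0] 4
  [1] 5
  [2] 4

yes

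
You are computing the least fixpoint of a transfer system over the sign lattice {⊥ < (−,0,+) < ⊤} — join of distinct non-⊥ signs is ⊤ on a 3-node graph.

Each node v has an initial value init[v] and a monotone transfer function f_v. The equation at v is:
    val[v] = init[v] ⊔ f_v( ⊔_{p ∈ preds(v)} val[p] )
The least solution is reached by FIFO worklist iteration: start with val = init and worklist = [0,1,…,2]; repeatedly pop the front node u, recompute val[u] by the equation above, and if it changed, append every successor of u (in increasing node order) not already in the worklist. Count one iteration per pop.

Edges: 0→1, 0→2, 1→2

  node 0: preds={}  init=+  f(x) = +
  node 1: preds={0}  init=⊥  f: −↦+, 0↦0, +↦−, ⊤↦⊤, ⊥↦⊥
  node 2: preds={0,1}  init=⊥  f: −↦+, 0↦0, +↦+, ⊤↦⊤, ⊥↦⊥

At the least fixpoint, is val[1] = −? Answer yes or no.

yes

Trace (3 dequeues):
  [1] u=0 | in ⊥ | out + | ==
  [2] u=1 | in + | out − | prev ⊥ | push {}
  [3] u=2 | in ⊤ | out ⊤ | prev ⊥ | push {}

Converged values:
  [0] +
  [1] −
  [2] ⊤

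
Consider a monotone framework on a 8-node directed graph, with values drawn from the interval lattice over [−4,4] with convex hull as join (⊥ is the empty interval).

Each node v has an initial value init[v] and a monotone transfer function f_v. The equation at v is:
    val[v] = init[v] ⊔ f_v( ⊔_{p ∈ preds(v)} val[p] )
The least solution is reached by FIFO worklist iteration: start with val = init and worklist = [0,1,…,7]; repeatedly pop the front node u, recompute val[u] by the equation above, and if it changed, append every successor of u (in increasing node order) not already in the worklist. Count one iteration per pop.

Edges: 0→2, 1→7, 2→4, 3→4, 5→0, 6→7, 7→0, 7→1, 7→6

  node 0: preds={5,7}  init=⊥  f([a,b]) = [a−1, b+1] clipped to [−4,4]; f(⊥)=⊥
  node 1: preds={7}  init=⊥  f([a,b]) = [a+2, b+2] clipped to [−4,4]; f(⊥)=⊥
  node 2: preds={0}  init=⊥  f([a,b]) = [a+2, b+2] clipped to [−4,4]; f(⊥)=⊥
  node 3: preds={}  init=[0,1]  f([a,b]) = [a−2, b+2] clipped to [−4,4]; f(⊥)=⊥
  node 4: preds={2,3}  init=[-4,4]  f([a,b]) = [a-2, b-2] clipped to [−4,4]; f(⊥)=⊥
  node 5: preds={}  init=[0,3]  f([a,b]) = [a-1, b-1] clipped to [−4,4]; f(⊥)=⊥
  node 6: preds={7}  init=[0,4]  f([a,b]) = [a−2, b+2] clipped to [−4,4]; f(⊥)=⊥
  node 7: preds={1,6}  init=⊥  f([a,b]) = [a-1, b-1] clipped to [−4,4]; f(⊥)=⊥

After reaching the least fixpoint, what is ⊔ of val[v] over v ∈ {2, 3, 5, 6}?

Iteration log — 20 steps:
  step 1. node 0  ⊔preds=[0,3]  new=[-1,4]  old=⊥  +wl: 
  step 2. node 1  ⊔preds=⊥  new=⊥  stable
  step 3. node 2  ⊔preds=[-1,4]  new=[1,4]  old=⊥  +wl: 
  step 4. node 3  ⊔preds=⊥  new=[0,1]  stable
  step 5. node 4  ⊔preds=[0,4]  new=[-4,4]  stable
  step 6. node 5  ⊔preds=⊥  new=[0,3]  stable
  step 7. node 6  ⊔preds=⊥  new=[0,4]  stable
  step 8. node 7  ⊔preds=[0,4]  new=[-1,3]  old=⊥  +wl: 0,1,6
  step 9. node 0  ⊔preds=[-1,3]  new=[-2,4]  old=[-1,4]  +wl: 2
  step 10. node 1  ⊔preds=[-1,3]  new=[1,4]  old=⊥  +wl: 7
  step 11. node 6  ⊔preds=[-1,3]  new=[-3,4]  old=[0,4]  +wl: 
  step 12. node 2  ⊔preds=[-2,4]  new=[0,4]  old=[1,4]  +wl: 4
  step 13. node 7  ⊔preds=[-3,4]  new=[-4,3]  old=[-1,3]  +wl: 0,1,6
  step 14. node 4  ⊔preds=[0,4]  new=[-4,4]  stable
  step 15. node 0  ⊔preds=[-4,3]  new=[-4,4]  old=[-2,4]  +wl: 2
  step 16. node 1  ⊔preds=[-4,3]  new=[-2,4]  old=[1,4]  +wl: 7
  step 17. node 6  ⊔preds=[-4,3]  new=[-4,4]  old=[-3,4]  +wl: 
  step 18. node 2  ⊔preds=[-4,4]  new=[-2,4]  old=[0,4]  +wl: 4
  step 19. node 7  ⊔preds=[-4,4]  new=[-4,3]  stable
  step 20. node 4  ⊔preds=[-2,4]  new=[-4,4]  stable

Least fixpoint reached:
  node 0: [-4,4]
  node 1: [-2,4]
  node 2: [-2,4]
  node 3: [0,1]
  node 4: [-4,4]
  node 5: [0,3]
  node 6: [-4,4]
  node 7: [-4,3]

[-4,4]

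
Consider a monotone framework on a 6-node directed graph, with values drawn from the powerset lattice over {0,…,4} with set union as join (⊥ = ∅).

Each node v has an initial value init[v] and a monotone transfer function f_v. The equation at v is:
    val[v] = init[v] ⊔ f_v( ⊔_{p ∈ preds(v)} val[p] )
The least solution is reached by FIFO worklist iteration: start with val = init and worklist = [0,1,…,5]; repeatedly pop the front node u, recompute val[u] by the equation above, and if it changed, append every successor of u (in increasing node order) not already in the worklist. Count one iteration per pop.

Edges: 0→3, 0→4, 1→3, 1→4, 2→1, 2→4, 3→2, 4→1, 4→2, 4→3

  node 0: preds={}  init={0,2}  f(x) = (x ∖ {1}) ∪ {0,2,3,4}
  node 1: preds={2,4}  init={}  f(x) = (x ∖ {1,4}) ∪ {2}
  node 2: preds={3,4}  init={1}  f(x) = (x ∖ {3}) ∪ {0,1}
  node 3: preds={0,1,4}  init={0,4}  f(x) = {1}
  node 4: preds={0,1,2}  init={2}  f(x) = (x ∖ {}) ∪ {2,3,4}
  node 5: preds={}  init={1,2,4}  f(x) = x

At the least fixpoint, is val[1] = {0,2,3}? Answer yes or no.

Iteration log — 10 steps:
  step 1. node 0  ⊔preds={}  new={0,2,3,4}  old={0,2}  +wl: 
  step 2. node 1  ⊔preds={1,2}  new={2}  old={}  +wl: 
  step 3. node 2  ⊔preds={0,2,4}  new={0,1,2,4}  old={1}  +wl: 1
  step 4. node 3  ⊔preds={0,2,3,4}  new={0,1,4}  old={0,4}  +wl: 2
  step 5. node 4  ⊔preds={0,1,2,3,4}  new={0,1,2,3,4}  old={2}  +wl: 3
  step 6. node 5  ⊔preds={}  new={1,2,4}  stable
  step 7. node 1  ⊔preds={0,1,2,3,4}  new={0,2,3}  old={2}  +wl: 4
  step 8. node 2  ⊔preds={0,1,2,3,4}  new={0,1,2,4}  stable
  step 9. node 3  ⊔preds={0,1,2,3,4}  new={0,1,4}  stable
  step 10. node 4  ⊔preds={0,1,2,3,4}  new={0,1,2,3,4}  stable

Least fixpoint reached:
  node 0: {0,2,3,4}
  node 1: {0,2,3}
  node 2: {0,1,2,4}
  node 3: {0,1,4}
  node 4: {0,1,2,3,4}
  node 5: {1,2,4}

yes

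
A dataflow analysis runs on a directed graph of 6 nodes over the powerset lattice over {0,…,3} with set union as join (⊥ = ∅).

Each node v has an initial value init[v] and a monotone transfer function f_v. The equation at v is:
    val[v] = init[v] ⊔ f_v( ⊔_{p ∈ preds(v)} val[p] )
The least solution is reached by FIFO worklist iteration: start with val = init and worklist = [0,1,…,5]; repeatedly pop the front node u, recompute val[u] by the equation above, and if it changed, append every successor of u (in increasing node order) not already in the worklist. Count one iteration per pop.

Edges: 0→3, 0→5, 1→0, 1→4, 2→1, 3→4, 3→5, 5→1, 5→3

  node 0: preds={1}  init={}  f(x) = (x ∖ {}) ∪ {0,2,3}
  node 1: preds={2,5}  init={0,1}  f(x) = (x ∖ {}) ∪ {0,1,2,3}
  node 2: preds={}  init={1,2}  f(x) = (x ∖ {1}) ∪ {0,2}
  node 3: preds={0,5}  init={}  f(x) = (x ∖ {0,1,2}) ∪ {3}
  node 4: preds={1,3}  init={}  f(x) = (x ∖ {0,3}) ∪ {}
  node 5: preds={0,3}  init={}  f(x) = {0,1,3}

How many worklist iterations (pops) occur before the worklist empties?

Trace (9 dequeues):
  [1] u=0 | in {0,1} | out {0,1,2,3} | prev {} | push {}
  [2] u=1 | in {1,2} | out {0,1,2,3} | prev {0,1} | push {0}
  [3] u=2 | in {} | out {0,1,2} | prev {1,2} | push {1}
  [4] u=3 | in {0,1,2,3} | out {3} | prev {} | push {}
  [5] u=4 | in {0,1,2,3} | out {1,2} | prev {} | push {}
  [6] u=5 | in {0,1,2,3} | out {0,1,3} | prev {} | push {3}
  [7] u=0 | in {0,1,2,3} | out {0,1,2,3} | ==
  [8] u=1 | in {0,1,2,3} | out {0,1,2,3} | ==
  [9] u=3 | in {0,1,2,3} | out {3} | ==

Converged values:
  [0] {0,1,2,3}
  [1] {0,1,2,3}
  [2] {0,1,2}
  [3] {3}
  [4] {1,2}
  [5] {0,1,3}

9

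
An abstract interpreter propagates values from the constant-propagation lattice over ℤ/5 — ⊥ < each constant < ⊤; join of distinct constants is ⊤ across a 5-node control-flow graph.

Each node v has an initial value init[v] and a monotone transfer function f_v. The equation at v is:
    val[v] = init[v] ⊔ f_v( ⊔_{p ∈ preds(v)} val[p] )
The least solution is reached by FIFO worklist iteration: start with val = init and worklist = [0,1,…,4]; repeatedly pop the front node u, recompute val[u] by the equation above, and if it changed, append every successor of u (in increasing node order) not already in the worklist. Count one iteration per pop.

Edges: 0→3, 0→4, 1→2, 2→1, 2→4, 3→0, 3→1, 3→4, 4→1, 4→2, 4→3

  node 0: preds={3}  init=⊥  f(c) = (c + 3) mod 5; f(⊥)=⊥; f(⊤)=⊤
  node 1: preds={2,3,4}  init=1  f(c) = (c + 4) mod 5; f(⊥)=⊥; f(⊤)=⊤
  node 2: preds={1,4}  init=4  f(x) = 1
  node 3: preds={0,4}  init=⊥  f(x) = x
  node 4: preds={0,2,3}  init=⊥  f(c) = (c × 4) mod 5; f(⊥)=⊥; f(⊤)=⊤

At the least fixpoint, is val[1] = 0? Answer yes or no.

Iteration log — 12 steps:
  step 1. node 0  ⊔preds=⊥  new=⊥  stable
  step 2. node 1  ⊔preds=4  new=⊤  old=1  +wl: 
  step 3. node 2  ⊔preds=⊤  new=⊤  old=4  +wl: 1
  step 4. node 3  ⊔preds=⊥  new=⊥  stable
  step 5. node 4  ⊔preds=⊤  new=⊤  old=⊥  +wl: 2,3
  step 6. node 1  ⊔preds=⊤  new=⊤  stable
  step 7. node 2  ⊔preds=⊤  new=⊤  stable
  step 8. node 3  ⊔preds=⊤  new=⊤  old=⊥  +wl: 0,1,4
  step 9. node 0  ⊔preds=⊤  new=⊤  old=⊥  +wl: 3
  step 10. node 1  ⊔preds=⊤  new=⊤  stable
  step 11. node 4  ⊔preds=⊤  new=⊤  stable
  step 12. node 3  ⊔preds=⊤  new=⊤  stable

Least fixpoint reached:
  node 0: ⊤
  node 1: ⊤
  node 2: ⊤
  node 3: ⊤
  node 4: ⊤

no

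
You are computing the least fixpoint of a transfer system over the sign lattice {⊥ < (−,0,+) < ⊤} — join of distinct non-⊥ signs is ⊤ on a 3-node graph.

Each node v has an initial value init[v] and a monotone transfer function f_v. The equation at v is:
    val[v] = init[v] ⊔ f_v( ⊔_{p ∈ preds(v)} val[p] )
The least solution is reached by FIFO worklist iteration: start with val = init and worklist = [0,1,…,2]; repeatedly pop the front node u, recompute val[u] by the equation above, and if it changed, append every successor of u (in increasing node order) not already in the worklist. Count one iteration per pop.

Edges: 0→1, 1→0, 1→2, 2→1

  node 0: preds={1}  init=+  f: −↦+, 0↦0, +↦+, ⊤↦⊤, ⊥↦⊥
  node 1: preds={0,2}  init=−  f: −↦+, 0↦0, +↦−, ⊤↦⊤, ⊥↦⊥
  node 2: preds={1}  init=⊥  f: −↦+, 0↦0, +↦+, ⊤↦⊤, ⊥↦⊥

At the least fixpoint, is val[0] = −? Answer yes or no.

Trace (4 dequeues):
  [1] u=0 | in − | out + | ==
  [2] u=1 | in + | out − | ==
  [3] u=2 | in − | out + | prev ⊥ | push {1}
  [4] u=1 | in + | out − | ==

Converged values:
  [0] +
  [1] −
  [2] +

no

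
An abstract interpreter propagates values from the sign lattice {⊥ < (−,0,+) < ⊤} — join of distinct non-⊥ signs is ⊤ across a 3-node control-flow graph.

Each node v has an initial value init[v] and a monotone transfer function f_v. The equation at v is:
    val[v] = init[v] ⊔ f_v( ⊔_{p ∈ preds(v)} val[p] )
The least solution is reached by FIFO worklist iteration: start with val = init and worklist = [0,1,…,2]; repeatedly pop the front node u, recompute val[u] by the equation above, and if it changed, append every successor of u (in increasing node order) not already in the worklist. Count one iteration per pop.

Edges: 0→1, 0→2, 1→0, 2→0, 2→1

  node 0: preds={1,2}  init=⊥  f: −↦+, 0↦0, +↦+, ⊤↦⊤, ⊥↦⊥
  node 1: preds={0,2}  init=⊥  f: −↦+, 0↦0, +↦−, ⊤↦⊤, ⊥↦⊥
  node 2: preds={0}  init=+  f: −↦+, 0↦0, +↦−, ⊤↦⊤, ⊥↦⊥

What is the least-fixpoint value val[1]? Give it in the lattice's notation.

⊤

Trace (7 dequeues):
  [1] u=0 | in + | out + | prev ⊥ | push {}
  [2] u=1 | in + | out − | prev ⊥ | push {0}
  [3] u=2 | in + | out ⊤ | prev + | push {1}
  [4] u=0 | in ⊤ | out ⊤ | prev + | push {2}
  [5] u=1 | in ⊤ | out ⊤ | prev − | push {0}
  [6] u=2 | in ⊤ | out ⊤ | ==
  [7] u=0 | in ⊤ | out ⊤ | ==

Converged values:
  [0] ⊤
  [1] ⊤
  [2] ⊤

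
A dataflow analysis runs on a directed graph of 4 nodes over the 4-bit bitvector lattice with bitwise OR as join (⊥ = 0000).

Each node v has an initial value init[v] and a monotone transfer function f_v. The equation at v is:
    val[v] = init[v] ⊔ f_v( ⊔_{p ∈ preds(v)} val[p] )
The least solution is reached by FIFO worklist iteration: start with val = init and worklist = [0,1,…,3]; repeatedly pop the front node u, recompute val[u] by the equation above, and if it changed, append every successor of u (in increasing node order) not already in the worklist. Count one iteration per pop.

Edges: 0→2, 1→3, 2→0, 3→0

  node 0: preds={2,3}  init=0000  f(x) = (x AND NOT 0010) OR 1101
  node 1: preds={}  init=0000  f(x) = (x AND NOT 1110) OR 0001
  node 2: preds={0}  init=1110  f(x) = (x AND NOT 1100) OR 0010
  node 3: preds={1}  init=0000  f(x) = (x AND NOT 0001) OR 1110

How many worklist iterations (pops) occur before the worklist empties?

5

Iteration log — 5 steps:
  step 1. node 0  ⊔preds=1110  new=1101  old=0000  +wl: 
  step 2. node 1  ⊔preds=0000  new=0001  old=0000  +wl: 
  step 3. node 2  ⊔preds=1101  new=1111  old=1110  +wl: 0
  step 4. node 3  ⊔preds=0001  new=1110  old=0000  +wl: 
  step 5. node 0  ⊔preds=1111  new=1101  stable

Least fixpoint reached:
  node 0: 1101
  node 1: 0001
  node 2: 1111
  node 3: 1110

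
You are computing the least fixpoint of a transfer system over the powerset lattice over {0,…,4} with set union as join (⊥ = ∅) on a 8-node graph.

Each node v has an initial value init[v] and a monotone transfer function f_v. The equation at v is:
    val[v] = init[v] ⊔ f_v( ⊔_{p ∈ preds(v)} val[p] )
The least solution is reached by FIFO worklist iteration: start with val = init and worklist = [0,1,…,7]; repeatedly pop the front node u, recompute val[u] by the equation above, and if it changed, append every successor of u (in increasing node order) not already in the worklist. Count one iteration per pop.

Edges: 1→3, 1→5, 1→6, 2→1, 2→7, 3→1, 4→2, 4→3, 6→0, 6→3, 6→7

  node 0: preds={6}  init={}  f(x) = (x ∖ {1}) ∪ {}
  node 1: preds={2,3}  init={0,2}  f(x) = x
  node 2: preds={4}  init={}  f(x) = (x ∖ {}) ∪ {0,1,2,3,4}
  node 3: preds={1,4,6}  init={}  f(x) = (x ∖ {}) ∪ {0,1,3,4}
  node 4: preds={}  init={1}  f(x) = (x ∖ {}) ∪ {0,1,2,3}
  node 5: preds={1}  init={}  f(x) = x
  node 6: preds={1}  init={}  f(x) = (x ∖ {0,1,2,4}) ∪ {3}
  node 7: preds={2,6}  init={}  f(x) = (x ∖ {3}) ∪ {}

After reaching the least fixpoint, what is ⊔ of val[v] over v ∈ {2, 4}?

Worklist (14 pops):
  #1 pop 0: in={} → {} (no change)
  #2 pop 1: in={} → {0,2} (no change)
  #3 pop 2: in={1} → {0,1,2,3,4} (was {}); enqueue [1]
  #4 pop 3: in={0,1,2} → {0,1,2,3,4} (was {}); enqueue []
  #5 pop 4: in={} → {0,1,2,3} (was {1}); enqueue [2,3]
  #6 pop 5: in={0,2} → {0,2} (was {}); enqueue []
  #7 pop 6: in={0,2} → {3} (was {}); enqueue [0]
  #8 pop 7: in={0,1,2,3,4} → {0,1,2,4} (was {}); enqueue []
  #9 pop 1: in={0,1,2,3,4} → {0,1,2,3,4} (was {0,2}); enqueue [5,6]
  #10 pop 2: in={0,1,2,3} → {0,1,2,3,4} (no change)
  #11 pop 3: in={0,1,2,3,4} → {0,1,2,3,4} (no change)
  #12 pop 0: in={3} → {3} (was {}); enqueue []
  #13 pop 5: in={0,1,2,3,4} → {0,1,2,3,4} (was {0,2}); enqueue []
  #14 pop 6: in={0,1,2,3,4} → {3} (no change)

Fixpoint:
  val[0] = {3}
  val[1] = {0,1,2,3,4}
  val[2] = {0,1,2,3,4}
  val[3] = {0,1,2,3,4}
  val[4] = {0,1,2,3}
  val[5] = {0,1,2,3,4}
  val[6] = {3}
  val[7] = {0,1,2,4}

{0,1,2,3,4}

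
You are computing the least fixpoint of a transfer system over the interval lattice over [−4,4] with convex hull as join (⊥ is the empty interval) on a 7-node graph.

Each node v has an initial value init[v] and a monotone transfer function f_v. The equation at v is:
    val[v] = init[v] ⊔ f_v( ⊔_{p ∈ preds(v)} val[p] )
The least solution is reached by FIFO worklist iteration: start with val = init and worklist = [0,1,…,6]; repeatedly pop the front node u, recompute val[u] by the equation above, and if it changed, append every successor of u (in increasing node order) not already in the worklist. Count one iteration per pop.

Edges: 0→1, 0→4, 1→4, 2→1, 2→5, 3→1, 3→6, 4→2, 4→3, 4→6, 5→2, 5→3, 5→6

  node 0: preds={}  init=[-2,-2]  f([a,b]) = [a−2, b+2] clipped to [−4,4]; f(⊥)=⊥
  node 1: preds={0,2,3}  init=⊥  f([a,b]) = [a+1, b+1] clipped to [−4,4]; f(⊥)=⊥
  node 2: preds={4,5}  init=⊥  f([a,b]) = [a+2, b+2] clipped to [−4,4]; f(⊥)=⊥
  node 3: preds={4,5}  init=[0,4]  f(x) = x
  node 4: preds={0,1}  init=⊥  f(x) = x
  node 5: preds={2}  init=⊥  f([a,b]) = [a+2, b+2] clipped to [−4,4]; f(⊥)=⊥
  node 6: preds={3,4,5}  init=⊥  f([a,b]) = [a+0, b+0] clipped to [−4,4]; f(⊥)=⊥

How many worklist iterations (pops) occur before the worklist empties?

Worklist (14 pops):
  #1 pop 0: in=⊥ → [-2,-2] (no change)
  #2 pop 1: in=[-2,4] → [-1,4] (was ⊥); enqueue []
  #3 pop 2: in=⊥ → ⊥ (no change)
  #4 pop 3: in=⊥ → [0,4] (no change)
  #5 pop 4: in=[-2,4] → [-2,4] (was ⊥); enqueue [2,3]
  #6 pop 5: in=⊥ → ⊥ (no change)
  #7 pop 6: in=[-2,4] → [-2,4] (was ⊥); enqueue []
  #8 pop 2: in=[-2,4] → [0,4] (was ⊥); enqueue [1,5]
  #9 pop 3: in=[-2,4] → [-2,4] (was [0,4]); enqueue [6]
  #10 pop 1: in=[-2,4] → [-1,4] (no change)
  #11 pop 5: in=[0,4] → [2,4] (was ⊥); enqueue [2,3]
  #12 pop 6: in=[-2,4] → [-2,4] (no change)
  #13 pop 2: in=[-2,4] → [0,4] (no change)
  #14 pop 3: in=[-2,4] → [-2,4] (no change)

Fixpoint:
  val[0] = [-2,-2]
  val[1] = [-1,4]
  val[2] = [0,4]
  val[3] = [-2,4]
  val[4] = [-2,4]
  val[5] = [2,4]
  val[6] = [-2,4]

14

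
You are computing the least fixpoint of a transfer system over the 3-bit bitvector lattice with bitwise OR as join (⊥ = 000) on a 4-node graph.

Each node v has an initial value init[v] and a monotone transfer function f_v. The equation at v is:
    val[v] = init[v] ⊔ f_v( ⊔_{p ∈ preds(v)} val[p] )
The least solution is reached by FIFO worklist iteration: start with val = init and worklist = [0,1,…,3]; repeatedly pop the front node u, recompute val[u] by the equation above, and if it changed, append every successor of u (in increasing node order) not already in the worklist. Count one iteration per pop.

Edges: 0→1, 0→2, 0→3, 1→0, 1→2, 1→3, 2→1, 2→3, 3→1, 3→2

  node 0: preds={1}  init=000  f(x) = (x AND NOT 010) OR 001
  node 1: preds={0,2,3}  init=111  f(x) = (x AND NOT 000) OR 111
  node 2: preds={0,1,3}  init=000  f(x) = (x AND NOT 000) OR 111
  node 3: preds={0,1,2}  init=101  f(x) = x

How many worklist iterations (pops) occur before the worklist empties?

6

Iteration log — 6 steps:
  step 1. node 0  ⊔preds=111  new=101  old=000  +wl: 
  step 2. node 1  ⊔preds=101  new=111  stable
  step 3. node 2  ⊔preds=111  new=111  old=000  +wl: 1
  step 4. node 3  ⊔preds=111  new=111  old=101  +wl: 2
  step 5. node 1  ⊔preds=111  new=111  stable
  step 6. node 2  ⊔preds=111  new=111  stable

Least fixpoint reached:
  node 0: 101
  node 1: 111
  node 2: 111
  node 3: 111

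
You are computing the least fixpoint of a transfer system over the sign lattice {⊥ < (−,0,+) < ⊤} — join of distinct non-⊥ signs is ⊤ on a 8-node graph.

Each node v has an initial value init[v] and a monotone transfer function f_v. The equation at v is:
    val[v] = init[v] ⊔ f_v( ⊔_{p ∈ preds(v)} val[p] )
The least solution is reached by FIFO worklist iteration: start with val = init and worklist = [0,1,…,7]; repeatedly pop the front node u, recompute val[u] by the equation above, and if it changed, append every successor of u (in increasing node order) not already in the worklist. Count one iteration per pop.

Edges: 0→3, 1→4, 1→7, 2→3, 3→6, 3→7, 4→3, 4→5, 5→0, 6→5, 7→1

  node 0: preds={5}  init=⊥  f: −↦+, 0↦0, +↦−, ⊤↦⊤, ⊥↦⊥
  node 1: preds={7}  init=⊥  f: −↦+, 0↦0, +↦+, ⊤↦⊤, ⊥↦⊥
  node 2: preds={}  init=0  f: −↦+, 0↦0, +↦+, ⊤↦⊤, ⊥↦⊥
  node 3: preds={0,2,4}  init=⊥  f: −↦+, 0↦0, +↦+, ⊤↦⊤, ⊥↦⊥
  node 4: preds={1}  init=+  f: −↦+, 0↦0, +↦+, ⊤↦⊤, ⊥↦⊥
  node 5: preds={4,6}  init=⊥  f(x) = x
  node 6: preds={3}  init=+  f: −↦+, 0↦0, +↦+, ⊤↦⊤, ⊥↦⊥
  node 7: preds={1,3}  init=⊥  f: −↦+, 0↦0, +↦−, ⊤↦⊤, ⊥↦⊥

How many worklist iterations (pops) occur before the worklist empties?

17

Trace (17 dequeues):
  [1] u=0 | in ⊥ | out ⊥ | ==
  [2] u=1 | in ⊥ | out ⊥ | ==
  [3] u=2 | in ⊥ | out 0 | ==
  [4] u=3 | in ⊤ | out ⊤ | prev ⊥ | push {}
  [5] u=4 | in ⊥ | out + | ==
  [6] u=5 | in + | out + | prev ⊥ | push {0}
  [7] u=6 | in ⊤ | out ⊤ | prev + | push {5}
  [8] u=7 | in ⊤ | out ⊤ | prev ⊥ | push {1}
  [9] u=0 | in + | out − | prev ⊥ | push {3}
  [10] u=5 | in ⊤ | out ⊤ | prev + | push {0}
  [11] u=1 | in ⊤ | out ⊤ | prev ⊥ | push {4,7}
  [12] u=3 | in ⊤ | out ⊤ | ==
  [13] u=0 | in ⊤ | out ⊤ | prev − | push {3}
  [14] u=4 | in ⊤ | out ⊤ | prev + | push {5}
  [15] u=7 | in ⊤ | out ⊤ | ==
  [16] u=3 | in ⊤ | out ⊤ | ==
  [17] u=5 | in ⊤ | out ⊤ | ==

Converged values:
  [0] ⊤
  [1] ⊤
  [2] 0
  [3] ⊤
  [4] ⊤
  [5] ⊤
  [6] ⊤
  [7] ⊤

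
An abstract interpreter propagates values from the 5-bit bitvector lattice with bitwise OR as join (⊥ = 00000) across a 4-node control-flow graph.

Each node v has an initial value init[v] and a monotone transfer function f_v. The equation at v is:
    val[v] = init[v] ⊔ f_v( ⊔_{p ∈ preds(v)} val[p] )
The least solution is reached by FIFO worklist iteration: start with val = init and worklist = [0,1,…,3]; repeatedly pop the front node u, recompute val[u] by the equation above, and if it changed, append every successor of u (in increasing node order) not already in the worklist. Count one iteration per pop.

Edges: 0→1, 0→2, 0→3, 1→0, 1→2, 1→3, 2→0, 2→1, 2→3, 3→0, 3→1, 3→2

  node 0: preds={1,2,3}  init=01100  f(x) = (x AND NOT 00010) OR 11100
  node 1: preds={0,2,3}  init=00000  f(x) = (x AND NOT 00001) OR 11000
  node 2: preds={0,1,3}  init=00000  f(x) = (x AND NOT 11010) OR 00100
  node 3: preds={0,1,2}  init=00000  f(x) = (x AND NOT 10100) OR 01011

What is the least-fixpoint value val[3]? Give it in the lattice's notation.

01011

Worklist (10 pops):
  #1 pop 0: in=00000 → 11100 (was 01100); enqueue []
  #2 pop 1: in=11100 → 11100 (was 00000); enqueue [0]
  #3 pop 2: in=11100 → 00100 (was 00000); enqueue [1]
  #4 pop 3: in=11100 → 01011 (was 00000); enqueue [2]
  #5 pop 0: in=11111 → 11101 (was 11100); enqueue [3]
  #6 pop 1: in=11111 → 11110 (was 11100); enqueue [0]
  #7 pop 2: in=11111 → 00101 (was 00100); enqueue [1]
  #8 pop 3: in=11111 → 01011 (no change)
  #9 pop 0: in=11111 → 11101 (no change)
  #10 pop 1: in=11111 → 11110 (no change)

Fixpoint:
  val[0] = 11101
  val[1] = 11110
  val[2] = 00101
  val[3] = 01011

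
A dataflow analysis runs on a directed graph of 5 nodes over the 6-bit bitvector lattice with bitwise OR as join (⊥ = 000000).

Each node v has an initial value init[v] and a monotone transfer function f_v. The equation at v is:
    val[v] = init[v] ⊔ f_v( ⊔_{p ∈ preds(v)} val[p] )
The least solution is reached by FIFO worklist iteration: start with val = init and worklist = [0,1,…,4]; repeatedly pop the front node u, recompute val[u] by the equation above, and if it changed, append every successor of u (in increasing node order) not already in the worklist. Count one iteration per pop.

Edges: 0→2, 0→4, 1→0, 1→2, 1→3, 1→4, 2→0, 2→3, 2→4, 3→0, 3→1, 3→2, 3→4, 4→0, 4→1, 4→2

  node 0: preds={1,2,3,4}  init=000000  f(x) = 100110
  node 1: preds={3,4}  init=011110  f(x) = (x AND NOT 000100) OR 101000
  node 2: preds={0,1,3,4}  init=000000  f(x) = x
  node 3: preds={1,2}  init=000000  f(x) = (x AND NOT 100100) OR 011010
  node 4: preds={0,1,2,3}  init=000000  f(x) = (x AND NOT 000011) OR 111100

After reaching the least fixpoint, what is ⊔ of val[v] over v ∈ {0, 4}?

111110

Trace (8 dequeues):
  [1] u=0 | in 011110 | out 100110 | prev 000000 | push {}
  [2] u=1 | in 000000 | out 111110 | prev 011110 | push {0}
  [3] u=2 | in 111110 | out 111110 | prev 000000 | push {}
  [4] u=3 | in 111110 | out 011010 | prev 000000 | push {1,2}
  [5] u=4 | in 111110 | out 111100 | prev 000000 | push {}
  [6] u=0 | in 111110 | out 100110 | ==
  [7] u=1 | in 111110 | out 111110 | ==
  [8] u=2 | in 111110 | out 111110 | ==

Converged values:
  [0] 100110
  [1] 111110
  [2] 111110
  [3] 011010
  [4] 111100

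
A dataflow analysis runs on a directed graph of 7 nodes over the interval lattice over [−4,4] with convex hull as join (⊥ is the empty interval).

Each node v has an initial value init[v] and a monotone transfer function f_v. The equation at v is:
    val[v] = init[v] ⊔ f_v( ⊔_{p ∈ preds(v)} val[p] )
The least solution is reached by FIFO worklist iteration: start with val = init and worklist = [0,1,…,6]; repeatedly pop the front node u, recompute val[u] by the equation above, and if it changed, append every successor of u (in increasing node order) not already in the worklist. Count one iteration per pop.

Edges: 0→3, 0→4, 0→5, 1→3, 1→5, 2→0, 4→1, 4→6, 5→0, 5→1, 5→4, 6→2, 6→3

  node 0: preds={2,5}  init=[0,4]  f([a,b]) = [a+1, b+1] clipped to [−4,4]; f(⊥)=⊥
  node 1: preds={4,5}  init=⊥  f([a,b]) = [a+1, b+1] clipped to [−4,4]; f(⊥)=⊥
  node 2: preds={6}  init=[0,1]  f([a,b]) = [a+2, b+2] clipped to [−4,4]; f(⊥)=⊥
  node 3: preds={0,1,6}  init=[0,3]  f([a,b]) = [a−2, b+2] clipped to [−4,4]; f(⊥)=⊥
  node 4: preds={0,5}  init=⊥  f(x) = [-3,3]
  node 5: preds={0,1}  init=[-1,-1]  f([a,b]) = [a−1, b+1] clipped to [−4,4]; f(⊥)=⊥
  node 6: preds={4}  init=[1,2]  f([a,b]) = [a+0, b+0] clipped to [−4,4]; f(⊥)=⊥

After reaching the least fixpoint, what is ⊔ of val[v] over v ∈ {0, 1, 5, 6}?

Trace (18 dequeues):
  [1] u=0 | in [-1,1] | out [0,4] | ==
  [2] u=1 | in [-1,-1] | out [0,0] | prev ⊥ | push {}
  [3] u=2 | in [1,2] | out [0,4] | prev [0,1] | push {0}
  [4] u=3 | in [0,4] | out [-2,4] | prev [0,3] | push {}
  [5] u=4 | in [-1,4] | out [-3,3] | prev ⊥ | push {1}
  [6] u=5 | in [0,4] | out [-1,4] | prev [-1,-1] | push {4}
  [7] u=6 | in [-3,3] | out [-3,3] | prev [1,2] | push {2,3}
  [8] u=0 | in [-1,4] | out [0,4] | ==
  [9] u=1 | in [-3,4] | out [-2,4] | prev [0,0] | push {5}
  [10] u=4 | in [-1,4] | out [-3,3] | ==
  [11] u=2 | in [-3,3] | out [-1,4] | prev [0,4] | push {0}
  [12] u=3 | in [-3,4] | out [-4,4] | prev [-2,4] | push {}
  [13] u=5 | in [-2,4] | out [-3,4] | prev [-1,4] | push {1,4}
  [14] u=0 | in [-3,4] | out [-2,4] | prev [0,4] | push {3,5}
  [15] u=1 | in [-3,4] | out [-2,4] | ==
  [16] u=4 | in [-3,4] | out [-3,3] | ==
  [17] u=3 | in [-3,4] | out [-4,4] | ==
  [18] u=5 | in [-2,4] | out [-3,4] | ==

Converged values:
  [0] [-2,4]
  [1] [-2,4]
  [2] [-1,4]
  [3] [-4,4]
  [4] [-3,3]
  [5] [-3,4]
  [6] [-3,3]

[-3,4]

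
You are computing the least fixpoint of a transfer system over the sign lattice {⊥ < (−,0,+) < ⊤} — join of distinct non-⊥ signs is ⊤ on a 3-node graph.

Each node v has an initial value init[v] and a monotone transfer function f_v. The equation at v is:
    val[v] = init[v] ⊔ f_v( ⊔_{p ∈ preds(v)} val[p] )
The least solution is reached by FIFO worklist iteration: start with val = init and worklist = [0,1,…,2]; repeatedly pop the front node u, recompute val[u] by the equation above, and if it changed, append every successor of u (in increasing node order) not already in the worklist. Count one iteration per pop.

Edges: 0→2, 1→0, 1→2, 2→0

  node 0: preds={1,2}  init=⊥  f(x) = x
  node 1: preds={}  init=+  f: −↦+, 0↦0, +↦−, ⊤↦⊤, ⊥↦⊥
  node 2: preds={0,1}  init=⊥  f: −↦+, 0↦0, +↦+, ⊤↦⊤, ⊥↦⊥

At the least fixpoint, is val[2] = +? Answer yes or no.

Worklist (4 pops):
  #1 pop 0: in=+ → + (was ⊥); enqueue []
  #2 pop 1: in=⊥ → + (no change)
  #3 pop 2: in=+ → + (was ⊥); enqueue [0]
  #4 pop 0: in=+ → + (no change)

Fixpoint:
  val[0] = +
  val[1] = +
  val[2] = +

yes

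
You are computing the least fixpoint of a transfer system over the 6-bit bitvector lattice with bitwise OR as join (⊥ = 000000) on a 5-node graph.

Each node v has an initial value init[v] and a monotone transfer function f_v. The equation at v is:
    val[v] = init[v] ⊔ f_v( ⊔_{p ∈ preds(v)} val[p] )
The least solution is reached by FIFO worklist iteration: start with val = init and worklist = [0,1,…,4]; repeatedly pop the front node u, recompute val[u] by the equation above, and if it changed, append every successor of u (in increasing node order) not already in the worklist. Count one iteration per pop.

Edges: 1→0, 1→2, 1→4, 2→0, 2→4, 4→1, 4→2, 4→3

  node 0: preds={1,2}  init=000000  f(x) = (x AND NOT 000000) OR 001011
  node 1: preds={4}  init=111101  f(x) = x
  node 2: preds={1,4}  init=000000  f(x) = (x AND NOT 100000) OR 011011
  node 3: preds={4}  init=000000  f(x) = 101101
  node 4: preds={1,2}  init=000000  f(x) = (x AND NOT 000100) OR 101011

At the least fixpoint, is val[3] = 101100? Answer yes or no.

no

Iteration log — 11 steps:
  step 1. node 0  ⊔preds=111101  new=111111  old=000000  +wl: 
  step 2. node 1  ⊔preds=000000  new=111101  stable
  step 3. node 2  ⊔preds=111101  new=011111  old=000000  +wl: 0
  step 4. node 3  ⊔preds=000000  new=101101  old=000000  +wl: 
  step 5. node 4  ⊔preds=111111  new=111011  old=000000  +wl: 1,2,3
  step 6. node 0  ⊔preds=111111  new=111111  stable
  step 7. node 1  ⊔preds=111011  new=111111  old=111101  +wl: 0,4
  step 8. node 2  ⊔preds=111111  new=011111  stable
  step 9. node 3  ⊔preds=111011  new=101101  stable
  step 10. node 0  ⊔preds=111111  new=111111  stable
  step 11. node 4  ⊔preds=111111  new=111011  stable

Least fixpoint reached:
  node 0: 111111
  node 1: 111111
  node 2: 011111
  node 3: 101101
  node 4: 111011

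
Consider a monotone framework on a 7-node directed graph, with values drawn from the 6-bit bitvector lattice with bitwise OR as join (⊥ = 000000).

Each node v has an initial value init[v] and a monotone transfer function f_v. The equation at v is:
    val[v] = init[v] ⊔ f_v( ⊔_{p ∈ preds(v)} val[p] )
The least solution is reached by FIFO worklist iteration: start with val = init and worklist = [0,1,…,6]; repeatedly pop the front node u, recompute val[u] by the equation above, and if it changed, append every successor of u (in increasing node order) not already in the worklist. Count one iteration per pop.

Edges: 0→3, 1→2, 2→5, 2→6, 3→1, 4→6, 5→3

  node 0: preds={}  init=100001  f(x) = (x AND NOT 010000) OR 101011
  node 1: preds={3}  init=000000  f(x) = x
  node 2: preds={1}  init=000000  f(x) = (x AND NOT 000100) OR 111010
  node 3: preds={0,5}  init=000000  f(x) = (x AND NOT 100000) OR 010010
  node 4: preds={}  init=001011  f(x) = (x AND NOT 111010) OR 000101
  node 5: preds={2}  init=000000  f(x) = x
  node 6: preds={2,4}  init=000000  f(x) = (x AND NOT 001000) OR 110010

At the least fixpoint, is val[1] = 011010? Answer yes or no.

Worklist (13 pops):
  #1 pop 0: in=000000 → 101011 (was 100001); enqueue []
  #2 pop 1: in=000000 → 000000 (no change)
  #3 pop 2: in=000000 → 111010 (was 000000); enqueue []
  #4 pop 3: in=101011 → 011011 (was 000000); enqueue [1]
  #5 pop 4: in=000000 → 001111 (was 001011); enqueue []
  #6 pop 5: in=111010 → 111010 (was 000000); enqueue [3]
  #7 pop 6: in=111111 → 110111 (was 000000); enqueue []
  #8 pop 1: in=011011 → 011011 (was 000000); enqueue [2]
  #9 pop 3: in=111011 → 011011 (no change)
  #10 pop 2: in=011011 → 111011 (was 111010); enqueue [5,6]
  #11 pop 5: in=111011 → 111011 (was 111010); enqueue [3]
  #12 pop 6: in=111111 → 110111 (no change)
  #13 pop 3: in=111011 → 011011 (no change)

Fixpoint:
  val[0] = 101011
  val[1] = 011011
  val[2] = 111011
  val[3] = 011011
  val[4] = 001111
  val[5] = 111011
  val[6] = 110111

no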